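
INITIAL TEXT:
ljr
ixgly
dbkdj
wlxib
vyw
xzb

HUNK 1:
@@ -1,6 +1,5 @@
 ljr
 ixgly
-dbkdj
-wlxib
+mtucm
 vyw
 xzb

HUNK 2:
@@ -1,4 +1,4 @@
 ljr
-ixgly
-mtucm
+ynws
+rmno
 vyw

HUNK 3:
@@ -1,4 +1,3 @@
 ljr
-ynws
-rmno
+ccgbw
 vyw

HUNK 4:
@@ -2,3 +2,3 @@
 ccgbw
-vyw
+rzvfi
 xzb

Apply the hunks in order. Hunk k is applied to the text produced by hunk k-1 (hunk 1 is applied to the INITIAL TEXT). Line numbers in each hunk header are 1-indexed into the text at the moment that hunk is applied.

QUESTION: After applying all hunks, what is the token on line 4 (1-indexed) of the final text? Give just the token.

Hunk 1: at line 1 remove [dbkdj,wlxib] add [mtucm] -> 5 lines: ljr ixgly mtucm vyw xzb
Hunk 2: at line 1 remove [ixgly,mtucm] add [ynws,rmno] -> 5 lines: ljr ynws rmno vyw xzb
Hunk 3: at line 1 remove [ynws,rmno] add [ccgbw] -> 4 lines: ljr ccgbw vyw xzb
Hunk 4: at line 2 remove [vyw] add [rzvfi] -> 4 lines: ljr ccgbw rzvfi xzb
Final line 4: xzb

Answer: xzb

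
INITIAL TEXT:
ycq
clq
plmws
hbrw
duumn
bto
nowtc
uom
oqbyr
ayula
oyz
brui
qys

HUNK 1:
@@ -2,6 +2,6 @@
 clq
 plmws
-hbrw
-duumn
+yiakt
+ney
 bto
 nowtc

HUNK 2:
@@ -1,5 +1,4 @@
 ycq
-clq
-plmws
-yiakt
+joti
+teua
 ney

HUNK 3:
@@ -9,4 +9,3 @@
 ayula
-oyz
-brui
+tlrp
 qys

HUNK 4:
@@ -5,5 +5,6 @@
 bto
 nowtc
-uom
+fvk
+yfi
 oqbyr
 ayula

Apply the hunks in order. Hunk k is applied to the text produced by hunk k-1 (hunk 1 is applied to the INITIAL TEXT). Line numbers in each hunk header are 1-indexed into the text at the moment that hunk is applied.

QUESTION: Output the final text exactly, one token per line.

Hunk 1: at line 2 remove [hbrw,duumn] add [yiakt,ney] -> 13 lines: ycq clq plmws yiakt ney bto nowtc uom oqbyr ayula oyz brui qys
Hunk 2: at line 1 remove [clq,plmws,yiakt] add [joti,teua] -> 12 lines: ycq joti teua ney bto nowtc uom oqbyr ayula oyz brui qys
Hunk 3: at line 9 remove [oyz,brui] add [tlrp] -> 11 lines: ycq joti teua ney bto nowtc uom oqbyr ayula tlrp qys
Hunk 4: at line 5 remove [uom] add [fvk,yfi] -> 12 lines: ycq joti teua ney bto nowtc fvk yfi oqbyr ayula tlrp qys

Answer: ycq
joti
teua
ney
bto
nowtc
fvk
yfi
oqbyr
ayula
tlrp
qys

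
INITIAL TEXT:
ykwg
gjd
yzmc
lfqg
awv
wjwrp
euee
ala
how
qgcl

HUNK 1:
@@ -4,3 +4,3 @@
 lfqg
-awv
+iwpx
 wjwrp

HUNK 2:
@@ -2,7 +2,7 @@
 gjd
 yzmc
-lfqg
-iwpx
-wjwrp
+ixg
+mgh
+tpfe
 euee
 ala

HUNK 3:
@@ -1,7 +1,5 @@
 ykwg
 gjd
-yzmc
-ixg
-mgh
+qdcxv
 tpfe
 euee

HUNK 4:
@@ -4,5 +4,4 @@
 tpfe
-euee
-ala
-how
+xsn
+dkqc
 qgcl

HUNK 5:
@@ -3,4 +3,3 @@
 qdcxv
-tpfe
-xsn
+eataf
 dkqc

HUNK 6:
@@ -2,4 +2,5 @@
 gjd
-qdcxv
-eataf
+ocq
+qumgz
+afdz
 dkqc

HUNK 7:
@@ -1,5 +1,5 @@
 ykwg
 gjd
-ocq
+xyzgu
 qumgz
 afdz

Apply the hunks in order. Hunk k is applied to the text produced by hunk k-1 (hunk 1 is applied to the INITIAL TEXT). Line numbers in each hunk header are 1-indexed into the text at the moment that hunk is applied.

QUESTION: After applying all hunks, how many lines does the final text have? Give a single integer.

Answer: 7

Derivation:
Hunk 1: at line 4 remove [awv] add [iwpx] -> 10 lines: ykwg gjd yzmc lfqg iwpx wjwrp euee ala how qgcl
Hunk 2: at line 2 remove [lfqg,iwpx,wjwrp] add [ixg,mgh,tpfe] -> 10 lines: ykwg gjd yzmc ixg mgh tpfe euee ala how qgcl
Hunk 3: at line 1 remove [yzmc,ixg,mgh] add [qdcxv] -> 8 lines: ykwg gjd qdcxv tpfe euee ala how qgcl
Hunk 4: at line 4 remove [euee,ala,how] add [xsn,dkqc] -> 7 lines: ykwg gjd qdcxv tpfe xsn dkqc qgcl
Hunk 5: at line 3 remove [tpfe,xsn] add [eataf] -> 6 lines: ykwg gjd qdcxv eataf dkqc qgcl
Hunk 6: at line 2 remove [qdcxv,eataf] add [ocq,qumgz,afdz] -> 7 lines: ykwg gjd ocq qumgz afdz dkqc qgcl
Hunk 7: at line 1 remove [ocq] add [xyzgu] -> 7 lines: ykwg gjd xyzgu qumgz afdz dkqc qgcl
Final line count: 7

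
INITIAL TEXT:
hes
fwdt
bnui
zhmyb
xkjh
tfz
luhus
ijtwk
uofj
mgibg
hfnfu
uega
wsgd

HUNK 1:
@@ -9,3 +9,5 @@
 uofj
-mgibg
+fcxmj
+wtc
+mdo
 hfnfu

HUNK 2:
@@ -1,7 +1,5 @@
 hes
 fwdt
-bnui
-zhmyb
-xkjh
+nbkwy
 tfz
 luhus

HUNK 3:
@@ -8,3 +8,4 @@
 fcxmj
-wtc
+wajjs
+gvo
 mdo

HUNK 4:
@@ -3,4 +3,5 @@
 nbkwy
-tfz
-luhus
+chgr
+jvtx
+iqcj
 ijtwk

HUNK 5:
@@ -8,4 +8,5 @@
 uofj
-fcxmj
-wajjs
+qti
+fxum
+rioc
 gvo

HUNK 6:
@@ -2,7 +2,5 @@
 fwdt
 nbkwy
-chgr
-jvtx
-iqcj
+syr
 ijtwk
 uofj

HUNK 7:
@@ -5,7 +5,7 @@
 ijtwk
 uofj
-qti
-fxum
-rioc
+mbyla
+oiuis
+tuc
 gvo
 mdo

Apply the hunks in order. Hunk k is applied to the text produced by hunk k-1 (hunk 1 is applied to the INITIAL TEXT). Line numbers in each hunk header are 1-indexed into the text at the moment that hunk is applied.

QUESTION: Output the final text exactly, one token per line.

Answer: hes
fwdt
nbkwy
syr
ijtwk
uofj
mbyla
oiuis
tuc
gvo
mdo
hfnfu
uega
wsgd

Derivation:
Hunk 1: at line 9 remove [mgibg] add [fcxmj,wtc,mdo] -> 15 lines: hes fwdt bnui zhmyb xkjh tfz luhus ijtwk uofj fcxmj wtc mdo hfnfu uega wsgd
Hunk 2: at line 1 remove [bnui,zhmyb,xkjh] add [nbkwy] -> 13 lines: hes fwdt nbkwy tfz luhus ijtwk uofj fcxmj wtc mdo hfnfu uega wsgd
Hunk 3: at line 8 remove [wtc] add [wajjs,gvo] -> 14 lines: hes fwdt nbkwy tfz luhus ijtwk uofj fcxmj wajjs gvo mdo hfnfu uega wsgd
Hunk 4: at line 3 remove [tfz,luhus] add [chgr,jvtx,iqcj] -> 15 lines: hes fwdt nbkwy chgr jvtx iqcj ijtwk uofj fcxmj wajjs gvo mdo hfnfu uega wsgd
Hunk 5: at line 8 remove [fcxmj,wajjs] add [qti,fxum,rioc] -> 16 lines: hes fwdt nbkwy chgr jvtx iqcj ijtwk uofj qti fxum rioc gvo mdo hfnfu uega wsgd
Hunk 6: at line 2 remove [chgr,jvtx,iqcj] add [syr] -> 14 lines: hes fwdt nbkwy syr ijtwk uofj qti fxum rioc gvo mdo hfnfu uega wsgd
Hunk 7: at line 5 remove [qti,fxum,rioc] add [mbyla,oiuis,tuc] -> 14 lines: hes fwdt nbkwy syr ijtwk uofj mbyla oiuis tuc gvo mdo hfnfu uega wsgd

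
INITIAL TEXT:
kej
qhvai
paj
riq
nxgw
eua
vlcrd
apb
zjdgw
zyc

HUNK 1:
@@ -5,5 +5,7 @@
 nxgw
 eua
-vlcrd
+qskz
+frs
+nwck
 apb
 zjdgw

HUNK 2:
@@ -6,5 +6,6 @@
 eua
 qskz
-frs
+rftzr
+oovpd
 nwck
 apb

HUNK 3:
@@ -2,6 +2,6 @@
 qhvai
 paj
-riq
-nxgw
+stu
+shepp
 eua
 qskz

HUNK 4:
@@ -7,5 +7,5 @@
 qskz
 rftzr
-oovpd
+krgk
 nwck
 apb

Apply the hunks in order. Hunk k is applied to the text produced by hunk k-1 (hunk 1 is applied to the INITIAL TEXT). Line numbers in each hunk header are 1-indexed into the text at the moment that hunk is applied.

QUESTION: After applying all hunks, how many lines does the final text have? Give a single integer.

Hunk 1: at line 5 remove [vlcrd] add [qskz,frs,nwck] -> 12 lines: kej qhvai paj riq nxgw eua qskz frs nwck apb zjdgw zyc
Hunk 2: at line 6 remove [frs] add [rftzr,oovpd] -> 13 lines: kej qhvai paj riq nxgw eua qskz rftzr oovpd nwck apb zjdgw zyc
Hunk 3: at line 2 remove [riq,nxgw] add [stu,shepp] -> 13 lines: kej qhvai paj stu shepp eua qskz rftzr oovpd nwck apb zjdgw zyc
Hunk 4: at line 7 remove [oovpd] add [krgk] -> 13 lines: kej qhvai paj stu shepp eua qskz rftzr krgk nwck apb zjdgw zyc
Final line count: 13

Answer: 13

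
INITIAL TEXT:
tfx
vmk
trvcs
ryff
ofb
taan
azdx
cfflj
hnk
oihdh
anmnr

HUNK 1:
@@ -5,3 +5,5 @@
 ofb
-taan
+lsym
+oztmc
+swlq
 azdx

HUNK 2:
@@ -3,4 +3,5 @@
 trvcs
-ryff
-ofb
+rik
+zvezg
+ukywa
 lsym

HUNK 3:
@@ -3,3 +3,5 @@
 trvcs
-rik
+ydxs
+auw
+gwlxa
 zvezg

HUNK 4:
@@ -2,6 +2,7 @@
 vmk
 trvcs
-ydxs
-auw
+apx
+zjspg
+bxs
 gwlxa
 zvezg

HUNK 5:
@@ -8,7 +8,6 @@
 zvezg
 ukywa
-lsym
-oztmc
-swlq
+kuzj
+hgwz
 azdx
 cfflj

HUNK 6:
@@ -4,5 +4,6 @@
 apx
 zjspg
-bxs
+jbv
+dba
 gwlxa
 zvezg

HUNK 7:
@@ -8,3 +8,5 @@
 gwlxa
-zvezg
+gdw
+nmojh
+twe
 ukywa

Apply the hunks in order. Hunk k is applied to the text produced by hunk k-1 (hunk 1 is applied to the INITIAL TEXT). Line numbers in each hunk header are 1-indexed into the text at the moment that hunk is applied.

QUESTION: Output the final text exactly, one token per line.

Answer: tfx
vmk
trvcs
apx
zjspg
jbv
dba
gwlxa
gdw
nmojh
twe
ukywa
kuzj
hgwz
azdx
cfflj
hnk
oihdh
anmnr

Derivation:
Hunk 1: at line 5 remove [taan] add [lsym,oztmc,swlq] -> 13 lines: tfx vmk trvcs ryff ofb lsym oztmc swlq azdx cfflj hnk oihdh anmnr
Hunk 2: at line 3 remove [ryff,ofb] add [rik,zvezg,ukywa] -> 14 lines: tfx vmk trvcs rik zvezg ukywa lsym oztmc swlq azdx cfflj hnk oihdh anmnr
Hunk 3: at line 3 remove [rik] add [ydxs,auw,gwlxa] -> 16 lines: tfx vmk trvcs ydxs auw gwlxa zvezg ukywa lsym oztmc swlq azdx cfflj hnk oihdh anmnr
Hunk 4: at line 2 remove [ydxs,auw] add [apx,zjspg,bxs] -> 17 lines: tfx vmk trvcs apx zjspg bxs gwlxa zvezg ukywa lsym oztmc swlq azdx cfflj hnk oihdh anmnr
Hunk 5: at line 8 remove [lsym,oztmc,swlq] add [kuzj,hgwz] -> 16 lines: tfx vmk trvcs apx zjspg bxs gwlxa zvezg ukywa kuzj hgwz azdx cfflj hnk oihdh anmnr
Hunk 6: at line 4 remove [bxs] add [jbv,dba] -> 17 lines: tfx vmk trvcs apx zjspg jbv dba gwlxa zvezg ukywa kuzj hgwz azdx cfflj hnk oihdh anmnr
Hunk 7: at line 8 remove [zvezg] add [gdw,nmojh,twe] -> 19 lines: tfx vmk trvcs apx zjspg jbv dba gwlxa gdw nmojh twe ukywa kuzj hgwz azdx cfflj hnk oihdh anmnr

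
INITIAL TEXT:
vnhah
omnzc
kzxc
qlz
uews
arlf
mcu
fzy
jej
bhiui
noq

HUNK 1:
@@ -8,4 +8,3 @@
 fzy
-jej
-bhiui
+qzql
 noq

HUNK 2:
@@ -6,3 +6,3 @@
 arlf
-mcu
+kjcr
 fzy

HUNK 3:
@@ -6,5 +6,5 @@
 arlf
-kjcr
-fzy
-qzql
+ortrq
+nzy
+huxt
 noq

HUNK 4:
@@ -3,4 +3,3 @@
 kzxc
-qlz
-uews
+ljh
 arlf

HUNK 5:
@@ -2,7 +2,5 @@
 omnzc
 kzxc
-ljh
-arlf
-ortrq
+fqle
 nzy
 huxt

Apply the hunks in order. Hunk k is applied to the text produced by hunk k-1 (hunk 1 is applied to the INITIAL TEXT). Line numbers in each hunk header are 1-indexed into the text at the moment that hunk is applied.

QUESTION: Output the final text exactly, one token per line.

Answer: vnhah
omnzc
kzxc
fqle
nzy
huxt
noq

Derivation:
Hunk 1: at line 8 remove [jej,bhiui] add [qzql] -> 10 lines: vnhah omnzc kzxc qlz uews arlf mcu fzy qzql noq
Hunk 2: at line 6 remove [mcu] add [kjcr] -> 10 lines: vnhah omnzc kzxc qlz uews arlf kjcr fzy qzql noq
Hunk 3: at line 6 remove [kjcr,fzy,qzql] add [ortrq,nzy,huxt] -> 10 lines: vnhah omnzc kzxc qlz uews arlf ortrq nzy huxt noq
Hunk 4: at line 3 remove [qlz,uews] add [ljh] -> 9 lines: vnhah omnzc kzxc ljh arlf ortrq nzy huxt noq
Hunk 5: at line 2 remove [ljh,arlf,ortrq] add [fqle] -> 7 lines: vnhah omnzc kzxc fqle nzy huxt noq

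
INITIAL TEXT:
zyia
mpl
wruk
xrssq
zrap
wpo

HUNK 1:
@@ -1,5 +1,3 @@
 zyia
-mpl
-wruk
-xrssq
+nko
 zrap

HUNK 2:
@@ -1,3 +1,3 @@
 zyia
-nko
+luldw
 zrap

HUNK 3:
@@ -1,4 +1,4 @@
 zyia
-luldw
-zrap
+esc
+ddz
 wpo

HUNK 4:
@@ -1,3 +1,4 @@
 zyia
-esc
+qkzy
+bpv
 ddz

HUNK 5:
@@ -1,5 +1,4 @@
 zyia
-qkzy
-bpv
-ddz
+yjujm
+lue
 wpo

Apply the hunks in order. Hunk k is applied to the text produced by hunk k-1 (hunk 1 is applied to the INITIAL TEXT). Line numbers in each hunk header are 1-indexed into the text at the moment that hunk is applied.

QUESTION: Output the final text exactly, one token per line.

Answer: zyia
yjujm
lue
wpo

Derivation:
Hunk 1: at line 1 remove [mpl,wruk,xrssq] add [nko] -> 4 lines: zyia nko zrap wpo
Hunk 2: at line 1 remove [nko] add [luldw] -> 4 lines: zyia luldw zrap wpo
Hunk 3: at line 1 remove [luldw,zrap] add [esc,ddz] -> 4 lines: zyia esc ddz wpo
Hunk 4: at line 1 remove [esc] add [qkzy,bpv] -> 5 lines: zyia qkzy bpv ddz wpo
Hunk 5: at line 1 remove [qkzy,bpv,ddz] add [yjujm,lue] -> 4 lines: zyia yjujm lue wpo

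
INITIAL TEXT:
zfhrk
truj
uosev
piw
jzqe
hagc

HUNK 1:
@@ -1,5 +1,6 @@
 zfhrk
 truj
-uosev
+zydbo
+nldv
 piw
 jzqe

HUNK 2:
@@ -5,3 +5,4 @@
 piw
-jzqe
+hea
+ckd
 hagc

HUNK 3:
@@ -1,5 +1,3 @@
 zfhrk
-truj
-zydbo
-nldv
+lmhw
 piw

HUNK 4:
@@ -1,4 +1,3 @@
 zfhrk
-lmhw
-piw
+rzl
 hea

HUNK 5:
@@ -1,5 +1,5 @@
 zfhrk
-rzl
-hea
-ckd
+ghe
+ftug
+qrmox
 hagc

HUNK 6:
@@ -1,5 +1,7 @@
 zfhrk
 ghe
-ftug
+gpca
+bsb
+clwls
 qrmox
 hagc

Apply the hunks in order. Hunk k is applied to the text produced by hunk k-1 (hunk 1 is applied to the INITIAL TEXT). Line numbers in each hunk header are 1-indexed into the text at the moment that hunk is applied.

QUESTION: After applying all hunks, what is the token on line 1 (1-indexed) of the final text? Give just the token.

Answer: zfhrk

Derivation:
Hunk 1: at line 1 remove [uosev] add [zydbo,nldv] -> 7 lines: zfhrk truj zydbo nldv piw jzqe hagc
Hunk 2: at line 5 remove [jzqe] add [hea,ckd] -> 8 lines: zfhrk truj zydbo nldv piw hea ckd hagc
Hunk 3: at line 1 remove [truj,zydbo,nldv] add [lmhw] -> 6 lines: zfhrk lmhw piw hea ckd hagc
Hunk 4: at line 1 remove [lmhw,piw] add [rzl] -> 5 lines: zfhrk rzl hea ckd hagc
Hunk 5: at line 1 remove [rzl,hea,ckd] add [ghe,ftug,qrmox] -> 5 lines: zfhrk ghe ftug qrmox hagc
Hunk 6: at line 1 remove [ftug] add [gpca,bsb,clwls] -> 7 lines: zfhrk ghe gpca bsb clwls qrmox hagc
Final line 1: zfhrk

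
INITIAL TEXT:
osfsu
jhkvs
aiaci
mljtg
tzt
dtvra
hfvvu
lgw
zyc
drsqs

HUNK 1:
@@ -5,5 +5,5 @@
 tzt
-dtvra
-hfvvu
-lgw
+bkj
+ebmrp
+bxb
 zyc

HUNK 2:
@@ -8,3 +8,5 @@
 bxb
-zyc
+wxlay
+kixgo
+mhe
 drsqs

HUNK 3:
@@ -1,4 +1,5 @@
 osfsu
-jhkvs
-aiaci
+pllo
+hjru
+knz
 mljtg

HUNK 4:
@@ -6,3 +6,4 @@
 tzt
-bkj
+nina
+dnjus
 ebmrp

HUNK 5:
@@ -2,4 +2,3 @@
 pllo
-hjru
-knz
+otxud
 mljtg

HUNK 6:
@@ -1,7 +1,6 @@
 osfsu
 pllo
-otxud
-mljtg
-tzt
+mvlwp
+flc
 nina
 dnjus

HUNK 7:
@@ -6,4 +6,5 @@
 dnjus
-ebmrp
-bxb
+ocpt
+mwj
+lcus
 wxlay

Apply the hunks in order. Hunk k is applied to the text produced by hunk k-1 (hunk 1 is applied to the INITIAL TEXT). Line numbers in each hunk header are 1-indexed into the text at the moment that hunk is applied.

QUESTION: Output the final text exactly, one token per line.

Hunk 1: at line 5 remove [dtvra,hfvvu,lgw] add [bkj,ebmrp,bxb] -> 10 lines: osfsu jhkvs aiaci mljtg tzt bkj ebmrp bxb zyc drsqs
Hunk 2: at line 8 remove [zyc] add [wxlay,kixgo,mhe] -> 12 lines: osfsu jhkvs aiaci mljtg tzt bkj ebmrp bxb wxlay kixgo mhe drsqs
Hunk 3: at line 1 remove [jhkvs,aiaci] add [pllo,hjru,knz] -> 13 lines: osfsu pllo hjru knz mljtg tzt bkj ebmrp bxb wxlay kixgo mhe drsqs
Hunk 4: at line 6 remove [bkj] add [nina,dnjus] -> 14 lines: osfsu pllo hjru knz mljtg tzt nina dnjus ebmrp bxb wxlay kixgo mhe drsqs
Hunk 5: at line 2 remove [hjru,knz] add [otxud] -> 13 lines: osfsu pllo otxud mljtg tzt nina dnjus ebmrp bxb wxlay kixgo mhe drsqs
Hunk 6: at line 1 remove [otxud,mljtg,tzt] add [mvlwp,flc] -> 12 lines: osfsu pllo mvlwp flc nina dnjus ebmrp bxb wxlay kixgo mhe drsqs
Hunk 7: at line 6 remove [ebmrp,bxb] add [ocpt,mwj,lcus] -> 13 lines: osfsu pllo mvlwp flc nina dnjus ocpt mwj lcus wxlay kixgo mhe drsqs

Answer: osfsu
pllo
mvlwp
flc
nina
dnjus
ocpt
mwj
lcus
wxlay
kixgo
mhe
drsqs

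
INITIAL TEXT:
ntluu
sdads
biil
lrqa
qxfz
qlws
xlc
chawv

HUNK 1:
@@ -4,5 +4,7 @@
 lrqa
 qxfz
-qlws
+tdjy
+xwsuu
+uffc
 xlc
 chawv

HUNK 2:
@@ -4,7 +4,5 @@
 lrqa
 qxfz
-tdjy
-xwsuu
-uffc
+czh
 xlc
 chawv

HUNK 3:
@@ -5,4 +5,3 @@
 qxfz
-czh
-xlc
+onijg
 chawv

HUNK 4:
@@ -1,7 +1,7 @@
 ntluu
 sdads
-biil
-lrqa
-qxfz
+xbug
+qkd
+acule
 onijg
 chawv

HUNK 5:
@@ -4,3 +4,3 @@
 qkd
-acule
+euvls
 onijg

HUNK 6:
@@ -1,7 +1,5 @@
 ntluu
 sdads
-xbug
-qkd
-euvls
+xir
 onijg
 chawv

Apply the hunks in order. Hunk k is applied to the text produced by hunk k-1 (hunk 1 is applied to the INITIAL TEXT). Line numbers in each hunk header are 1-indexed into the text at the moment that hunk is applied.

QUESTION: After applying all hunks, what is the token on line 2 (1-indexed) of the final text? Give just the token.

Answer: sdads

Derivation:
Hunk 1: at line 4 remove [qlws] add [tdjy,xwsuu,uffc] -> 10 lines: ntluu sdads biil lrqa qxfz tdjy xwsuu uffc xlc chawv
Hunk 2: at line 4 remove [tdjy,xwsuu,uffc] add [czh] -> 8 lines: ntluu sdads biil lrqa qxfz czh xlc chawv
Hunk 3: at line 5 remove [czh,xlc] add [onijg] -> 7 lines: ntluu sdads biil lrqa qxfz onijg chawv
Hunk 4: at line 1 remove [biil,lrqa,qxfz] add [xbug,qkd,acule] -> 7 lines: ntluu sdads xbug qkd acule onijg chawv
Hunk 5: at line 4 remove [acule] add [euvls] -> 7 lines: ntluu sdads xbug qkd euvls onijg chawv
Hunk 6: at line 1 remove [xbug,qkd,euvls] add [xir] -> 5 lines: ntluu sdads xir onijg chawv
Final line 2: sdads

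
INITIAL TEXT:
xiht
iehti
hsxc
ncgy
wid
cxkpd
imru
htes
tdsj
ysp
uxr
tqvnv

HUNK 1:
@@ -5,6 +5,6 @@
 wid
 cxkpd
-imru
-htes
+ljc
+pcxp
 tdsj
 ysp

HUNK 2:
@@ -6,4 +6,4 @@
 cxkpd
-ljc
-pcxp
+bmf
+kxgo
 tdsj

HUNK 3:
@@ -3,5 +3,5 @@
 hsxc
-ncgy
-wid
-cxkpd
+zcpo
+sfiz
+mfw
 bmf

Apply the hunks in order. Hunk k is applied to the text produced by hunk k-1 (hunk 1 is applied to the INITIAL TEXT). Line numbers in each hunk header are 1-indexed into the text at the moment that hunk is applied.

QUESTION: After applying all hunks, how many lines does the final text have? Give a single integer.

Hunk 1: at line 5 remove [imru,htes] add [ljc,pcxp] -> 12 lines: xiht iehti hsxc ncgy wid cxkpd ljc pcxp tdsj ysp uxr tqvnv
Hunk 2: at line 6 remove [ljc,pcxp] add [bmf,kxgo] -> 12 lines: xiht iehti hsxc ncgy wid cxkpd bmf kxgo tdsj ysp uxr tqvnv
Hunk 3: at line 3 remove [ncgy,wid,cxkpd] add [zcpo,sfiz,mfw] -> 12 lines: xiht iehti hsxc zcpo sfiz mfw bmf kxgo tdsj ysp uxr tqvnv
Final line count: 12

Answer: 12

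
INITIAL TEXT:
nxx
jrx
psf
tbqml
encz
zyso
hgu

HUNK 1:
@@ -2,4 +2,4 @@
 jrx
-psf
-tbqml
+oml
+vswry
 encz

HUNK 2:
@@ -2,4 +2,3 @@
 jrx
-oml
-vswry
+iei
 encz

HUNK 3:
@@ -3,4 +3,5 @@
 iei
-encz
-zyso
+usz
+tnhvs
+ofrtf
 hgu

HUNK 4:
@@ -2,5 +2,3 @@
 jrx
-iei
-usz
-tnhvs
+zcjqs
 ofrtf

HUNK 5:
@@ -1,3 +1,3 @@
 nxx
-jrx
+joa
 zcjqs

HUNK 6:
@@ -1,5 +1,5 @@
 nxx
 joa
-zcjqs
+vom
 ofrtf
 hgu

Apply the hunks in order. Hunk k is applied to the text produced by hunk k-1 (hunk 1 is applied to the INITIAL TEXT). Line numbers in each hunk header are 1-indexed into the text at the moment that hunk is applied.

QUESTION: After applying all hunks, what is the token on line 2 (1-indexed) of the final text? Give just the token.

Answer: joa

Derivation:
Hunk 1: at line 2 remove [psf,tbqml] add [oml,vswry] -> 7 lines: nxx jrx oml vswry encz zyso hgu
Hunk 2: at line 2 remove [oml,vswry] add [iei] -> 6 lines: nxx jrx iei encz zyso hgu
Hunk 3: at line 3 remove [encz,zyso] add [usz,tnhvs,ofrtf] -> 7 lines: nxx jrx iei usz tnhvs ofrtf hgu
Hunk 4: at line 2 remove [iei,usz,tnhvs] add [zcjqs] -> 5 lines: nxx jrx zcjqs ofrtf hgu
Hunk 5: at line 1 remove [jrx] add [joa] -> 5 lines: nxx joa zcjqs ofrtf hgu
Hunk 6: at line 1 remove [zcjqs] add [vom] -> 5 lines: nxx joa vom ofrtf hgu
Final line 2: joa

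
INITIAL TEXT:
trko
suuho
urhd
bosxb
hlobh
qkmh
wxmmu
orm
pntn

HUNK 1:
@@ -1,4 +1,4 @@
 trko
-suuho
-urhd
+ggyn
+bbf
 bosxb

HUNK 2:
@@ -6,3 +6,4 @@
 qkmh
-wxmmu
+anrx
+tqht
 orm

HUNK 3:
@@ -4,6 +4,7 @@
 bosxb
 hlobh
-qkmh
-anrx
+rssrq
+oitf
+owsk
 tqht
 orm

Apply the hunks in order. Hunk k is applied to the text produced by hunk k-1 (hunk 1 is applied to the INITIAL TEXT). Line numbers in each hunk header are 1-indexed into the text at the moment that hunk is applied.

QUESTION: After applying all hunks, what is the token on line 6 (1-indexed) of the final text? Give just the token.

Hunk 1: at line 1 remove [suuho,urhd] add [ggyn,bbf] -> 9 lines: trko ggyn bbf bosxb hlobh qkmh wxmmu orm pntn
Hunk 2: at line 6 remove [wxmmu] add [anrx,tqht] -> 10 lines: trko ggyn bbf bosxb hlobh qkmh anrx tqht orm pntn
Hunk 3: at line 4 remove [qkmh,anrx] add [rssrq,oitf,owsk] -> 11 lines: trko ggyn bbf bosxb hlobh rssrq oitf owsk tqht orm pntn
Final line 6: rssrq

Answer: rssrq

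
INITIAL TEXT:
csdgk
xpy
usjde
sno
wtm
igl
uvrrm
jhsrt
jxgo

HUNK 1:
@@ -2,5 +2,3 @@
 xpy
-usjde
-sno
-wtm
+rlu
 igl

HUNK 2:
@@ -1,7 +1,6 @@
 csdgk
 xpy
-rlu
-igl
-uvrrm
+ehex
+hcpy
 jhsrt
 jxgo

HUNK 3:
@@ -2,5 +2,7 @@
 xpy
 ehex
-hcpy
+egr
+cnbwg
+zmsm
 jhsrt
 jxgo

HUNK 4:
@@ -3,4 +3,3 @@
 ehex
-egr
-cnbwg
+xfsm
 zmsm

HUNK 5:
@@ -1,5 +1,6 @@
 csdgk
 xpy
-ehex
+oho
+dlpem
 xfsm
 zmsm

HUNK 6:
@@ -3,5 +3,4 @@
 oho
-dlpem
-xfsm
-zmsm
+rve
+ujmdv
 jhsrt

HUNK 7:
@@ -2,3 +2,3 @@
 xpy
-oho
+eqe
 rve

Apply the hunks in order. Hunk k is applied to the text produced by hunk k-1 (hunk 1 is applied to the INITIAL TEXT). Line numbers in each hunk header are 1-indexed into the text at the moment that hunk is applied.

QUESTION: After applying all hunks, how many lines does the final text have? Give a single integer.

Answer: 7

Derivation:
Hunk 1: at line 2 remove [usjde,sno,wtm] add [rlu] -> 7 lines: csdgk xpy rlu igl uvrrm jhsrt jxgo
Hunk 2: at line 1 remove [rlu,igl,uvrrm] add [ehex,hcpy] -> 6 lines: csdgk xpy ehex hcpy jhsrt jxgo
Hunk 3: at line 2 remove [hcpy] add [egr,cnbwg,zmsm] -> 8 lines: csdgk xpy ehex egr cnbwg zmsm jhsrt jxgo
Hunk 4: at line 3 remove [egr,cnbwg] add [xfsm] -> 7 lines: csdgk xpy ehex xfsm zmsm jhsrt jxgo
Hunk 5: at line 1 remove [ehex] add [oho,dlpem] -> 8 lines: csdgk xpy oho dlpem xfsm zmsm jhsrt jxgo
Hunk 6: at line 3 remove [dlpem,xfsm,zmsm] add [rve,ujmdv] -> 7 lines: csdgk xpy oho rve ujmdv jhsrt jxgo
Hunk 7: at line 2 remove [oho] add [eqe] -> 7 lines: csdgk xpy eqe rve ujmdv jhsrt jxgo
Final line count: 7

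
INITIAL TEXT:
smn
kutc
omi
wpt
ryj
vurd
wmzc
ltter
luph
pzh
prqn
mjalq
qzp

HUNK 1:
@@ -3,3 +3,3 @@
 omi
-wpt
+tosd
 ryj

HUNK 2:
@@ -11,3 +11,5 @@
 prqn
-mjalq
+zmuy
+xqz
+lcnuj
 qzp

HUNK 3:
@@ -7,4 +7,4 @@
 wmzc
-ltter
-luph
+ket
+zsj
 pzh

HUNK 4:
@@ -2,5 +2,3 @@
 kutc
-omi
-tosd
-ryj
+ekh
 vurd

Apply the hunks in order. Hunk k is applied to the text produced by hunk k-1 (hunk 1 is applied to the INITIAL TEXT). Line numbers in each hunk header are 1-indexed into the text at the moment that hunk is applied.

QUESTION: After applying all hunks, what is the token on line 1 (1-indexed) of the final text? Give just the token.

Hunk 1: at line 3 remove [wpt] add [tosd] -> 13 lines: smn kutc omi tosd ryj vurd wmzc ltter luph pzh prqn mjalq qzp
Hunk 2: at line 11 remove [mjalq] add [zmuy,xqz,lcnuj] -> 15 lines: smn kutc omi tosd ryj vurd wmzc ltter luph pzh prqn zmuy xqz lcnuj qzp
Hunk 3: at line 7 remove [ltter,luph] add [ket,zsj] -> 15 lines: smn kutc omi tosd ryj vurd wmzc ket zsj pzh prqn zmuy xqz lcnuj qzp
Hunk 4: at line 2 remove [omi,tosd,ryj] add [ekh] -> 13 lines: smn kutc ekh vurd wmzc ket zsj pzh prqn zmuy xqz lcnuj qzp
Final line 1: smn

Answer: smn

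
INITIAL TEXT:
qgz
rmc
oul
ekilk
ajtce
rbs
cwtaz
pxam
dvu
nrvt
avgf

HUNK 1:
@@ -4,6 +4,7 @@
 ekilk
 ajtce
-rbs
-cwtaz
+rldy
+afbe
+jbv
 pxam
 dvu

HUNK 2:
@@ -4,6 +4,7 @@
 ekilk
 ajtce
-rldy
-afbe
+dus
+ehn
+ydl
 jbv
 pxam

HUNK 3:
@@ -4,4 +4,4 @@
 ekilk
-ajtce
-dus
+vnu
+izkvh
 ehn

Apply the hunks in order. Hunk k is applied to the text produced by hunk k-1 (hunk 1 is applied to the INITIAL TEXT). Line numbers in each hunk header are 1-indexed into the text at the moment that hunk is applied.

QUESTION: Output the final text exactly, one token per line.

Answer: qgz
rmc
oul
ekilk
vnu
izkvh
ehn
ydl
jbv
pxam
dvu
nrvt
avgf

Derivation:
Hunk 1: at line 4 remove [rbs,cwtaz] add [rldy,afbe,jbv] -> 12 lines: qgz rmc oul ekilk ajtce rldy afbe jbv pxam dvu nrvt avgf
Hunk 2: at line 4 remove [rldy,afbe] add [dus,ehn,ydl] -> 13 lines: qgz rmc oul ekilk ajtce dus ehn ydl jbv pxam dvu nrvt avgf
Hunk 3: at line 4 remove [ajtce,dus] add [vnu,izkvh] -> 13 lines: qgz rmc oul ekilk vnu izkvh ehn ydl jbv pxam dvu nrvt avgf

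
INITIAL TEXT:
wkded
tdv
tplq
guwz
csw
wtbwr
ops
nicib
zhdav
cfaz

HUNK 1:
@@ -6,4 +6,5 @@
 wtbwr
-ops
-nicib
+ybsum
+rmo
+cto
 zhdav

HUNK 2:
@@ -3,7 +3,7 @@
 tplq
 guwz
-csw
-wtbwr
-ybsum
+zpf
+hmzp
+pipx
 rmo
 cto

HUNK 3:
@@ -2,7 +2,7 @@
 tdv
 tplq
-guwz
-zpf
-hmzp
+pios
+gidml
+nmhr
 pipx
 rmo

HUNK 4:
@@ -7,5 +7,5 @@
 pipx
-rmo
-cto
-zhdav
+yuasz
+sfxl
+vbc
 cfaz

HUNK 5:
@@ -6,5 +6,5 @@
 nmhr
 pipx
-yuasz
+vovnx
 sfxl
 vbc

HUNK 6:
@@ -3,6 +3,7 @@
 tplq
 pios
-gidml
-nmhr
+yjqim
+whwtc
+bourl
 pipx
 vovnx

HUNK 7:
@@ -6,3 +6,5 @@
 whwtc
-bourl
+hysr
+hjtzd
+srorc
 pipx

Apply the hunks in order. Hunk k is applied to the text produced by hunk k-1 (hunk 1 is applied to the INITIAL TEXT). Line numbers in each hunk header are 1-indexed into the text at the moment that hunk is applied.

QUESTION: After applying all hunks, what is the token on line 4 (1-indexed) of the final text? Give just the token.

Answer: pios

Derivation:
Hunk 1: at line 6 remove [ops,nicib] add [ybsum,rmo,cto] -> 11 lines: wkded tdv tplq guwz csw wtbwr ybsum rmo cto zhdav cfaz
Hunk 2: at line 3 remove [csw,wtbwr,ybsum] add [zpf,hmzp,pipx] -> 11 lines: wkded tdv tplq guwz zpf hmzp pipx rmo cto zhdav cfaz
Hunk 3: at line 2 remove [guwz,zpf,hmzp] add [pios,gidml,nmhr] -> 11 lines: wkded tdv tplq pios gidml nmhr pipx rmo cto zhdav cfaz
Hunk 4: at line 7 remove [rmo,cto,zhdav] add [yuasz,sfxl,vbc] -> 11 lines: wkded tdv tplq pios gidml nmhr pipx yuasz sfxl vbc cfaz
Hunk 5: at line 6 remove [yuasz] add [vovnx] -> 11 lines: wkded tdv tplq pios gidml nmhr pipx vovnx sfxl vbc cfaz
Hunk 6: at line 3 remove [gidml,nmhr] add [yjqim,whwtc,bourl] -> 12 lines: wkded tdv tplq pios yjqim whwtc bourl pipx vovnx sfxl vbc cfaz
Hunk 7: at line 6 remove [bourl] add [hysr,hjtzd,srorc] -> 14 lines: wkded tdv tplq pios yjqim whwtc hysr hjtzd srorc pipx vovnx sfxl vbc cfaz
Final line 4: pios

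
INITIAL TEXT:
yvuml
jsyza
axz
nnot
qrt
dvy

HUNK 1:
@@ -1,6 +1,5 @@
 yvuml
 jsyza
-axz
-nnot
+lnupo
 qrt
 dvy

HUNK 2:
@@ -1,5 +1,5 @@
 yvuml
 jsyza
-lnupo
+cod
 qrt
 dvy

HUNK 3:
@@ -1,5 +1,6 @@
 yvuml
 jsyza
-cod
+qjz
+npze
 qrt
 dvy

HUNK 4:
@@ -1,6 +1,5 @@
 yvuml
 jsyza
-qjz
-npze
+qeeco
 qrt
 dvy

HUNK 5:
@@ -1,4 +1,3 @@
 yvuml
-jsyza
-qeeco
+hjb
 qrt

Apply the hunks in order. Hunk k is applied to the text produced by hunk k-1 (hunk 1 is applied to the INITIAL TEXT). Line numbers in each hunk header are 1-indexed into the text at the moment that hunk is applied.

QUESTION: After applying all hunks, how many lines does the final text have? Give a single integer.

Answer: 4

Derivation:
Hunk 1: at line 1 remove [axz,nnot] add [lnupo] -> 5 lines: yvuml jsyza lnupo qrt dvy
Hunk 2: at line 1 remove [lnupo] add [cod] -> 5 lines: yvuml jsyza cod qrt dvy
Hunk 3: at line 1 remove [cod] add [qjz,npze] -> 6 lines: yvuml jsyza qjz npze qrt dvy
Hunk 4: at line 1 remove [qjz,npze] add [qeeco] -> 5 lines: yvuml jsyza qeeco qrt dvy
Hunk 5: at line 1 remove [jsyza,qeeco] add [hjb] -> 4 lines: yvuml hjb qrt dvy
Final line count: 4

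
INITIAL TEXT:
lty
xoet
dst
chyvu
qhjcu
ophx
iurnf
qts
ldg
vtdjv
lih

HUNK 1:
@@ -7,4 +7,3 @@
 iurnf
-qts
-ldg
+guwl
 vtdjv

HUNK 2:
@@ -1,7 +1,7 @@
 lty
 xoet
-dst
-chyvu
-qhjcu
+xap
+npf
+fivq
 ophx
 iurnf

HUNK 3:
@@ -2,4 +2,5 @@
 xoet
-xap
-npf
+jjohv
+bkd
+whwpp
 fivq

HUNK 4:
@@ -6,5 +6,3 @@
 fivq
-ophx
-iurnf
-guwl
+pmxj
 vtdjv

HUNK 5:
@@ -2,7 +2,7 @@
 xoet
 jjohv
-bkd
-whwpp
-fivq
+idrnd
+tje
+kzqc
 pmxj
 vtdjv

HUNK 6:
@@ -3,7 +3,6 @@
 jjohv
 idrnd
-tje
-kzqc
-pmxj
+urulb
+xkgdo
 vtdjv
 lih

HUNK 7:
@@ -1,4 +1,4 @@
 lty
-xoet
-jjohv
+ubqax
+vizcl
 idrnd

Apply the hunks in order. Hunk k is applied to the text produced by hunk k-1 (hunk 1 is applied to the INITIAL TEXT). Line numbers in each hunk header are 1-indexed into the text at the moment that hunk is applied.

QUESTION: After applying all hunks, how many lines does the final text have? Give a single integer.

Answer: 8

Derivation:
Hunk 1: at line 7 remove [qts,ldg] add [guwl] -> 10 lines: lty xoet dst chyvu qhjcu ophx iurnf guwl vtdjv lih
Hunk 2: at line 1 remove [dst,chyvu,qhjcu] add [xap,npf,fivq] -> 10 lines: lty xoet xap npf fivq ophx iurnf guwl vtdjv lih
Hunk 3: at line 2 remove [xap,npf] add [jjohv,bkd,whwpp] -> 11 lines: lty xoet jjohv bkd whwpp fivq ophx iurnf guwl vtdjv lih
Hunk 4: at line 6 remove [ophx,iurnf,guwl] add [pmxj] -> 9 lines: lty xoet jjohv bkd whwpp fivq pmxj vtdjv lih
Hunk 5: at line 2 remove [bkd,whwpp,fivq] add [idrnd,tje,kzqc] -> 9 lines: lty xoet jjohv idrnd tje kzqc pmxj vtdjv lih
Hunk 6: at line 3 remove [tje,kzqc,pmxj] add [urulb,xkgdo] -> 8 lines: lty xoet jjohv idrnd urulb xkgdo vtdjv lih
Hunk 7: at line 1 remove [xoet,jjohv] add [ubqax,vizcl] -> 8 lines: lty ubqax vizcl idrnd urulb xkgdo vtdjv lih
Final line count: 8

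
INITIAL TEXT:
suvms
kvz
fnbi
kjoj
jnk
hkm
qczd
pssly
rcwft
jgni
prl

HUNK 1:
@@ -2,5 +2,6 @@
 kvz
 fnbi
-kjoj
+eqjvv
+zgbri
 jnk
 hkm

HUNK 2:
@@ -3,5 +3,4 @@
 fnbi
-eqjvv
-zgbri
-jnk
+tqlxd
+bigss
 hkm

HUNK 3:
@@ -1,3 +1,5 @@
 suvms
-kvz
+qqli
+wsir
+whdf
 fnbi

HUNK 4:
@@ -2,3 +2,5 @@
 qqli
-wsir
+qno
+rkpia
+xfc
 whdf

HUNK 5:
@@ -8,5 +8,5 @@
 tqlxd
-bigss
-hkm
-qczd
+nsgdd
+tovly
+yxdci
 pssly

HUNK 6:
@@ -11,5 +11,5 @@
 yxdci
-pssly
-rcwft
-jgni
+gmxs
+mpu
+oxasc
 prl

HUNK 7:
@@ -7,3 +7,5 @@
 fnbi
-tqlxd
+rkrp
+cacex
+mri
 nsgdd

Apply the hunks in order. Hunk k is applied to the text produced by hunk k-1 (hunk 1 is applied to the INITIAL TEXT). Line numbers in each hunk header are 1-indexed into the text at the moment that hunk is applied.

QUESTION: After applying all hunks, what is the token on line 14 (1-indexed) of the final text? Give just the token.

Answer: gmxs

Derivation:
Hunk 1: at line 2 remove [kjoj] add [eqjvv,zgbri] -> 12 lines: suvms kvz fnbi eqjvv zgbri jnk hkm qczd pssly rcwft jgni prl
Hunk 2: at line 3 remove [eqjvv,zgbri,jnk] add [tqlxd,bigss] -> 11 lines: suvms kvz fnbi tqlxd bigss hkm qczd pssly rcwft jgni prl
Hunk 3: at line 1 remove [kvz] add [qqli,wsir,whdf] -> 13 lines: suvms qqli wsir whdf fnbi tqlxd bigss hkm qczd pssly rcwft jgni prl
Hunk 4: at line 2 remove [wsir] add [qno,rkpia,xfc] -> 15 lines: suvms qqli qno rkpia xfc whdf fnbi tqlxd bigss hkm qczd pssly rcwft jgni prl
Hunk 5: at line 8 remove [bigss,hkm,qczd] add [nsgdd,tovly,yxdci] -> 15 lines: suvms qqli qno rkpia xfc whdf fnbi tqlxd nsgdd tovly yxdci pssly rcwft jgni prl
Hunk 6: at line 11 remove [pssly,rcwft,jgni] add [gmxs,mpu,oxasc] -> 15 lines: suvms qqli qno rkpia xfc whdf fnbi tqlxd nsgdd tovly yxdci gmxs mpu oxasc prl
Hunk 7: at line 7 remove [tqlxd] add [rkrp,cacex,mri] -> 17 lines: suvms qqli qno rkpia xfc whdf fnbi rkrp cacex mri nsgdd tovly yxdci gmxs mpu oxasc prl
Final line 14: gmxs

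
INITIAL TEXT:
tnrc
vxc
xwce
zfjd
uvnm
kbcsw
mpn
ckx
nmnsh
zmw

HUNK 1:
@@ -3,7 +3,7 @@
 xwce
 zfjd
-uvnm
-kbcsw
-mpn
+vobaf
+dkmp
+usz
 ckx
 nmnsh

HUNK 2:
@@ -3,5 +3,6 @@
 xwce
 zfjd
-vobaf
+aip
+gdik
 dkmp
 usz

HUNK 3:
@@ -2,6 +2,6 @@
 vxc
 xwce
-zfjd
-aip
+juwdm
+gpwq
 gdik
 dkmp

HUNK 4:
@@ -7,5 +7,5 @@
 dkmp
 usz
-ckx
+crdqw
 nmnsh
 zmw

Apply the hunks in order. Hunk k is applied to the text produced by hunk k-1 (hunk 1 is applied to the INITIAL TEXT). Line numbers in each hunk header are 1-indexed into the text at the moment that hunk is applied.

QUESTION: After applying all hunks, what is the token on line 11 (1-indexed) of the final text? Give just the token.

Hunk 1: at line 3 remove [uvnm,kbcsw,mpn] add [vobaf,dkmp,usz] -> 10 lines: tnrc vxc xwce zfjd vobaf dkmp usz ckx nmnsh zmw
Hunk 2: at line 3 remove [vobaf] add [aip,gdik] -> 11 lines: tnrc vxc xwce zfjd aip gdik dkmp usz ckx nmnsh zmw
Hunk 3: at line 2 remove [zfjd,aip] add [juwdm,gpwq] -> 11 lines: tnrc vxc xwce juwdm gpwq gdik dkmp usz ckx nmnsh zmw
Hunk 4: at line 7 remove [ckx] add [crdqw] -> 11 lines: tnrc vxc xwce juwdm gpwq gdik dkmp usz crdqw nmnsh zmw
Final line 11: zmw

Answer: zmw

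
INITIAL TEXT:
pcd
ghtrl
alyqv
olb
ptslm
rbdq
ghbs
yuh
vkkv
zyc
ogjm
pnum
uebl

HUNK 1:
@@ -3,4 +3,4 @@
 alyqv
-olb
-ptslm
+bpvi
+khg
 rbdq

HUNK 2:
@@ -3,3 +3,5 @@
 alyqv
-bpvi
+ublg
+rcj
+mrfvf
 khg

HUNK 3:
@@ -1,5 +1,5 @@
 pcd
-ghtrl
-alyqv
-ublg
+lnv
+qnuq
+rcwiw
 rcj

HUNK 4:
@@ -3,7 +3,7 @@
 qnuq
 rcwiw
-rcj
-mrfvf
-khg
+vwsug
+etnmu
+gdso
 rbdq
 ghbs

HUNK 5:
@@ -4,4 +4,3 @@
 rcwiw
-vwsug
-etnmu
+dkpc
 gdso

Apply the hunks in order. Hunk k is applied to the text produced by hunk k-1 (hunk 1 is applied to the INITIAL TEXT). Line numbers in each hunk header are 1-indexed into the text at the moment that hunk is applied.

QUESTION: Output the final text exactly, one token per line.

Answer: pcd
lnv
qnuq
rcwiw
dkpc
gdso
rbdq
ghbs
yuh
vkkv
zyc
ogjm
pnum
uebl

Derivation:
Hunk 1: at line 3 remove [olb,ptslm] add [bpvi,khg] -> 13 lines: pcd ghtrl alyqv bpvi khg rbdq ghbs yuh vkkv zyc ogjm pnum uebl
Hunk 2: at line 3 remove [bpvi] add [ublg,rcj,mrfvf] -> 15 lines: pcd ghtrl alyqv ublg rcj mrfvf khg rbdq ghbs yuh vkkv zyc ogjm pnum uebl
Hunk 3: at line 1 remove [ghtrl,alyqv,ublg] add [lnv,qnuq,rcwiw] -> 15 lines: pcd lnv qnuq rcwiw rcj mrfvf khg rbdq ghbs yuh vkkv zyc ogjm pnum uebl
Hunk 4: at line 3 remove [rcj,mrfvf,khg] add [vwsug,etnmu,gdso] -> 15 lines: pcd lnv qnuq rcwiw vwsug etnmu gdso rbdq ghbs yuh vkkv zyc ogjm pnum uebl
Hunk 5: at line 4 remove [vwsug,etnmu] add [dkpc] -> 14 lines: pcd lnv qnuq rcwiw dkpc gdso rbdq ghbs yuh vkkv zyc ogjm pnum uebl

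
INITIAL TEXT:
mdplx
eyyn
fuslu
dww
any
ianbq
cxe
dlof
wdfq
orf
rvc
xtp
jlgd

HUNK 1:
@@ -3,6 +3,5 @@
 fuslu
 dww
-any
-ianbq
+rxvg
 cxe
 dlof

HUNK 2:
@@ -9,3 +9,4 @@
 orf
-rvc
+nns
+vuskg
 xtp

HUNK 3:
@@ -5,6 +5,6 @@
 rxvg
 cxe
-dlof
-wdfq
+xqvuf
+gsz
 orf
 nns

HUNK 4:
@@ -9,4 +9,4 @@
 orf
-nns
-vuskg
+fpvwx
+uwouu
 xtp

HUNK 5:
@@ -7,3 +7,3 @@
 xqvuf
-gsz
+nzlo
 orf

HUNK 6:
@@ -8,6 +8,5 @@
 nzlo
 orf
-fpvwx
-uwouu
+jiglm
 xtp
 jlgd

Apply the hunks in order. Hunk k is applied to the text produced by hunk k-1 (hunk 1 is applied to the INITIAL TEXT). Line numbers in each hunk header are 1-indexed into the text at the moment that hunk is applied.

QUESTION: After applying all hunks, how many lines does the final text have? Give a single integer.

Hunk 1: at line 3 remove [any,ianbq] add [rxvg] -> 12 lines: mdplx eyyn fuslu dww rxvg cxe dlof wdfq orf rvc xtp jlgd
Hunk 2: at line 9 remove [rvc] add [nns,vuskg] -> 13 lines: mdplx eyyn fuslu dww rxvg cxe dlof wdfq orf nns vuskg xtp jlgd
Hunk 3: at line 5 remove [dlof,wdfq] add [xqvuf,gsz] -> 13 lines: mdplx eyyn fuslu dww rxvg cxe xqvuf gsz orf nns vuskg xtp jlgd
Hunk 4: at line 9 remove [nns,vuskg] add [fpvwx,uwouu] -> 13 lines: mdplx eyyn fuslu dww rxvg cxe xqvuf gsz orf fpvwx uwouu xtp jlgd
Hunk 5: at line 7 remove [gsz] add [nzlo] -> 13 lines: mdplx eyyn fuslu dww rxvg cxe xqvuf nzlo orf fpvwx uwouu xtp jlgd
Hunk 6: at line 8 remove [fpvwx,uwouu] add [jiglm] -> 12 lines: mdplx eyyn fuslu dww rxvg cxe xqvuf nzlo orf jiglm xtp jlgd
Final line count: 12

Answer: 12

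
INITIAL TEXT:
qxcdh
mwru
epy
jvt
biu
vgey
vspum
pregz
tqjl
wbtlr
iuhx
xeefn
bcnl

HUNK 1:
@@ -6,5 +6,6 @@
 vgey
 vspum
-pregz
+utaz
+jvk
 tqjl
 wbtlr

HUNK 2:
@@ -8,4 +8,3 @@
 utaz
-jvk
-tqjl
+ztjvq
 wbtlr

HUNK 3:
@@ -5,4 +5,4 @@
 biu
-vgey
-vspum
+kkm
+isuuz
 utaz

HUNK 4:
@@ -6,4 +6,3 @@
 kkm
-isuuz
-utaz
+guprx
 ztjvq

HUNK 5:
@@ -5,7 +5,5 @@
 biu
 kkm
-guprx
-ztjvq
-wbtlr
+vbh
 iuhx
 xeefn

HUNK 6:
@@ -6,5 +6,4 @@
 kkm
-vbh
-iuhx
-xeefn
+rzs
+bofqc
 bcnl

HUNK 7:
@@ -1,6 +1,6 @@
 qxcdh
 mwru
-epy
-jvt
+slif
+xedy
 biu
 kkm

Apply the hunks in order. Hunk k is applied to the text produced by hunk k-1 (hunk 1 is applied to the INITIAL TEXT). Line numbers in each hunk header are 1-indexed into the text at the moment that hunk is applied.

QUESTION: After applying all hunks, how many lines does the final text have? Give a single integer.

Answer: 9

Derivation:
Hunk 1: at line 6 remove [pregz] add [utaz,jvk] -> 14 lines: qxcdh mwru epy jvt biu vgey vspum utaz jvk tqjl wbtlr iuhx xeefn bcnl
Hunk 2: at line 8 remove [jvk,tqjl] add [ztjvq] -> 13 lines: qxcdh mwru epy jvt biu vgey vspum utaz ztjvq wbtlr iuhx xeefn bcnl
Hunk 3: at line 5 remove [vgey,vspum] add [kkm,isuuz] -> 13 lines: qxcdh mwru epy jvt biu kkm isuuz utaz ztjvq wbtlr iuhx xeefn bcnl
Hunk 4: at line 6 remove [isuuz,utaz] add [guprx] -> 12 lines: qxcdh mwru epy jvt biu kkm guprx ztjvq wbtlr iuhx xeefn bcnl
Hunk 5: at line 5 remove [guprx,ztjvq,wbtlr] add [vbh] -> 10 lines: qxcdh mwru epy jvt biu kkm vbh iuhx xeefn bcnl
Hunk 6: at line 6 remove [vbh,iuhx,xeefn] add [rzs,bofqc] -> 9 lines: qxcdh mwru epy jvt biu kkm rzs bofqc bcnl
Hunk 7: at line 1 remove [epy,jvt] add [slif,xedy] -> 9 lines: qxcdh mwru slif xedy biu kkm rzs bofqc bcnl
Final line count: 9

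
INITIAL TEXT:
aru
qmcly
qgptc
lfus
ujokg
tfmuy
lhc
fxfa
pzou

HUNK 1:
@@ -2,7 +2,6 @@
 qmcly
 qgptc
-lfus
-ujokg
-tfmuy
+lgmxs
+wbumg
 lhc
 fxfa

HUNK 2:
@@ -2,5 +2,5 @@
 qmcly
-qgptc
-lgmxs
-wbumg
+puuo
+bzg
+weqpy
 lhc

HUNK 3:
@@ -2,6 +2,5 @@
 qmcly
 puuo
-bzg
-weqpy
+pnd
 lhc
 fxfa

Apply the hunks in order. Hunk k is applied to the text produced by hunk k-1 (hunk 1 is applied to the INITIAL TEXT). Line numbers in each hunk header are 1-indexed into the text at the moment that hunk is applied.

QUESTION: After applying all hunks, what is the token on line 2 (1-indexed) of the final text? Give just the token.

Hunk 1: at line 2 remove [lfus,ujokg,tfmuy] add [lgmxs,wbumg] -> 8 lines: aru qmcly qgptc lgmxs wbumg lhc fxfa pzou
Hunk 2: at line 2 remove [qgptc,lgmxs,wbumg] add [puuo,bzg,weqpy] -> 8 lines: aru qmcly puuo bzg weqpy lhc fxfa pzou
Hunk 3: at line 2 remove [bzg,weqpy] add [pnd] -> 7 lines: aru qmcly puuo pnd lhc fxfa pzou
Final line 2: qmcly

Answer: qmcly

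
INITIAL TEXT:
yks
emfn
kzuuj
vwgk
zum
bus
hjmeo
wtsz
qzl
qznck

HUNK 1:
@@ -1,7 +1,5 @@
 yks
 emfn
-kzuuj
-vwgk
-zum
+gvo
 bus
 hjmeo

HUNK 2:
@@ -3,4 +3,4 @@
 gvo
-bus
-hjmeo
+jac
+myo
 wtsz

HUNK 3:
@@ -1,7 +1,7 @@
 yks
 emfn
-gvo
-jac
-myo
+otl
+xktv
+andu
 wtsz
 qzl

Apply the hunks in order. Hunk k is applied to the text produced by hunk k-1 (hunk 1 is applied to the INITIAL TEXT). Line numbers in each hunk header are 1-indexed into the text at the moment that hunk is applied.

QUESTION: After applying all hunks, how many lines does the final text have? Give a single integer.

Hunk 1: at line 1 remove [kzuuj,vwgk,zum] add [gvo] -> 8 lines: yks emfn gvo bus hjmeo wtsz qzl qznck
Hunk 2: at line 3 remove [bus,hjmeo] add [jac,myo] -> 8 lines: yks emfn gvo jac myo wtsz qzl qznck
Hunk 3: at line 1 remove [gvo,jac,myo] add [otl,xktv,andu] -> 8 lines: yks emfn otl xktv andu wtsz qzl qznck
Final line count: 8

Answer: 8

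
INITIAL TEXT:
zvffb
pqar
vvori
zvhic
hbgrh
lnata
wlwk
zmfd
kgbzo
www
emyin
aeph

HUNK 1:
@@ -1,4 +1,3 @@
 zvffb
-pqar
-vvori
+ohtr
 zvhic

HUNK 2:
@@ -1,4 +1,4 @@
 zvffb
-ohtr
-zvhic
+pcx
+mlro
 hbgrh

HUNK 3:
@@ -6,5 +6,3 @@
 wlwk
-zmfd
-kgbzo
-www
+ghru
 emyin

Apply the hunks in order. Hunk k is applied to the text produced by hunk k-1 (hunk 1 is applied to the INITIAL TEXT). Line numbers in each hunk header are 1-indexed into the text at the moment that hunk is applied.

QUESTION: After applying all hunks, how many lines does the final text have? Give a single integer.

Hunk 1: at line 1 remove [pqar,vvori] add [ohtr] -> 11 lines: zvffb ohtr zvhic hbgrh lnata wlwk zmfd kgbzo www emyin aeph
Hunk 2: at line 1 remove [ohtr,zvhic] add [pcx,mlro] -> 11 lines: zvffb pcx mlro hbgrh lnata wlwk zmfd kgbzo www emyin aeph
Hunk 3: at line 6 remove [zmfd,kgbzo,www] add [ghru] -> 9 lines: zvffb pcx mlro hbgrh lnata wlwk ghru emyin aeph
Final line count: 9

Answer: 9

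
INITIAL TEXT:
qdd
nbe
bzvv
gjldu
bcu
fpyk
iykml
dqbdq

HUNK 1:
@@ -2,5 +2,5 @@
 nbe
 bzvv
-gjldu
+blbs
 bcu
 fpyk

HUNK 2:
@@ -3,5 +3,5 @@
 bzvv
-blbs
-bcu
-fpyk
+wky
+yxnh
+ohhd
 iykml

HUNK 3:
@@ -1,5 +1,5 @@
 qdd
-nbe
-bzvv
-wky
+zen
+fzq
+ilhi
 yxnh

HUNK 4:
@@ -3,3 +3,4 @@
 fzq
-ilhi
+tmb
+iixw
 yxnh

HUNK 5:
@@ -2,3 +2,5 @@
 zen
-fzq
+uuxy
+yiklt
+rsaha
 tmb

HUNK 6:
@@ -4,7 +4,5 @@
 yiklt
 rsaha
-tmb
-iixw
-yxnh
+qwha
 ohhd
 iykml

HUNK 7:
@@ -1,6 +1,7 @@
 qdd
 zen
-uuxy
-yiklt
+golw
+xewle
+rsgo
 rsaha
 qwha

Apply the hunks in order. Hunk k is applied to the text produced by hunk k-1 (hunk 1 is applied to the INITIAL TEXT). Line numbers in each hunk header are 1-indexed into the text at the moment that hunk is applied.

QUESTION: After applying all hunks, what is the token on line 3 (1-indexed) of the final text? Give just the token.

Hunk 1: at line 2 remove [gjldu] add [blbs] -> 8 lines: qdd nbe bzvv blbs bcu fpyk iykml dqbdq
Hunk 2: at line 3 remove [blbs,bcu,fpyk] add [wky,yxnh,ohhd] -> 8 lines: qdd nbe bzvv wky yxnh ohhd iykml dqbdq
Hunk 3: at line 1 remove [nbe,bzvv,wky] add [zen,fzq,ilhi] -> 8 lines: qdd zen fzq ilhi yxnh ohhd iykml dqbdq
Hunk 4: at line 3 remove [ilhi] add [tmb,iixw] -> 9 lines: qdd zen fzq tmb iixw yxnh ohhd iykml dqbdq
Hunk 5: at line 2 remove [fzq] add [uuxy,yiklt,rsaha] -> 11 lines: qdd zen uuxy yiklt rsaha tmb iixw yxnh ohhd iykml dqbdq
Hunk 6: at line 4 remove [tmb,iixw,yxnh] add [qwha] -> 9 lines: qdd zen uuxy yiklt rsaha qwha ohhd iykml dqbdq
Hunk 7: at line 1 remove [uuxy,yiklt] add [golw,xewle,rsgo] -> 10 lines: qdd zen golw xewle rsgo rsaha qwha ohhd iykml dqbdq
Final line 3: golw

Answer: golw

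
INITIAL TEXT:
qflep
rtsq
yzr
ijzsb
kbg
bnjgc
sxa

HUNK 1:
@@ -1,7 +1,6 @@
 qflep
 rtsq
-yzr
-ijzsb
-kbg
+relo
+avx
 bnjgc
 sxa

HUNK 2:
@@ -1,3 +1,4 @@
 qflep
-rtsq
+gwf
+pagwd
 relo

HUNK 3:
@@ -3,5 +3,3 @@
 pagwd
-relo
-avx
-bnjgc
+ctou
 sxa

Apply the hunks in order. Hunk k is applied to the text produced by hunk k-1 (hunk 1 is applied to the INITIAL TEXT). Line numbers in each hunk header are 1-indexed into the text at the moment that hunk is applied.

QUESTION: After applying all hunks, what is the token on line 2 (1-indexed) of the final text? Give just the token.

Answer: gwf

Derivation:
Hunk 1: at line 1 remove [yzr,ijzsb,kbg] add [relo,avx] -> 6 lines: qflep rtsq relo avx bnjgc sxa
Hunk 2: at line 1 remove [rtsq] add [gwf,pagwd] -> 7 lines: qflep gwf pagwd relo avx bnjgc sxa
Hunk 3: at line 3 remove [relo,avx,bnjgc] add [ctou] -> 5 lines: qflep gwf pagwd ctou sxa
Final line 2: gwf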